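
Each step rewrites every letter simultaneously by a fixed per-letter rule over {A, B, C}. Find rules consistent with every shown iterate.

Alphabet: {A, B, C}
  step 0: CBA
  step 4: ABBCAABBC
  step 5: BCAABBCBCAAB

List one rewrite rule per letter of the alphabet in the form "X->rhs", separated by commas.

A->BC, B->A, C->B

  step 4 ⇒ step 5: ABBCAABBC ⇒ BC·A·A·B·BC·BC·A·A·B
    A ↦ BC
    B ↦ A
    C ↦ B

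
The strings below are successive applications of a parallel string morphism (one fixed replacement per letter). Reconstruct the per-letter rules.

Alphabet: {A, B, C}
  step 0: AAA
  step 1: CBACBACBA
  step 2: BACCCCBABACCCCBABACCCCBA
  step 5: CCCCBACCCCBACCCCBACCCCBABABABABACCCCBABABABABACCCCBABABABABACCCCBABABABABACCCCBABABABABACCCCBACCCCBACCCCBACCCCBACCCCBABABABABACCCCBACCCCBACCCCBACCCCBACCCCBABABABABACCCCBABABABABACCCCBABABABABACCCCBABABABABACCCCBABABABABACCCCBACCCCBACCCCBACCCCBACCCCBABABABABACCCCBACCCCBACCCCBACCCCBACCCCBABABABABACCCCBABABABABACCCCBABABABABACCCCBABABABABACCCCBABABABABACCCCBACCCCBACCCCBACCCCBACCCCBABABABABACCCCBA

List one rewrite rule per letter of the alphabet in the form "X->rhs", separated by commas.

A->CBA, B->CCC, C->BA

  step 1 ⇒ step 2: CBACBACBA ⇒ BA·CCC·CBA·BA·CCC·CBA·BA·CCC·CBA
    A ↦ CBA
    B ↦ CCC
    C ↦ BA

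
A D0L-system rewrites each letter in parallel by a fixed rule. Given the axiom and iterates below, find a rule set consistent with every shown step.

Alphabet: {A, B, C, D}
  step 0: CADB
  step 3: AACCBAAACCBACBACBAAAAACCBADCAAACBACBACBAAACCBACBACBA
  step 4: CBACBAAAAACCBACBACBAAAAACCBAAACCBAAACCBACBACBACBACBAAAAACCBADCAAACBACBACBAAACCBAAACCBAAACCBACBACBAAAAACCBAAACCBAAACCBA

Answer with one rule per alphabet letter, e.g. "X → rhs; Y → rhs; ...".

  step 3 ⇒ step 4: AACCBAAACCBACBACBAAAAACCBADCAAACBACBACBAAACCBACBACBA ⇒ CBA·CBA·AA·AA·C·CBA·CBA·CBA·AA·AA·C·CBA·AA·C·CBA·AA·C·CBA·CBA·CBA·CBA·CBA·AA·AA·C·CBA·DCA·AA·CBA·CBA·CBA·AA·C·CBA·AA·C·CBA·AA·C·CBA·CBA·CBA·AA·AA·C·CBA·AA·C·CBA·AA·C·CBA
    A ↦ CBA
    B ↦ C
    C ↦ AA
    D ↦ DCA

A->CBA, B->C, C->AA, D->DCA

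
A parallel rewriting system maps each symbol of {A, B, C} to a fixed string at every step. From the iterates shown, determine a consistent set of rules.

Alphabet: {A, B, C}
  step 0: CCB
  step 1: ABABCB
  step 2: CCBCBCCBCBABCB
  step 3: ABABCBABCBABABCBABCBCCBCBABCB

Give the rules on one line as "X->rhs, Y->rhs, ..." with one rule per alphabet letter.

  step 2 ⇒ step 3: CCBCBCCBCBABCB ⇒ AB·AB·CB·AB·CB·AB·AB·CB·AB·CB·CCB·CB·AB·CB
    A ↦ CCB
    B ↦ CB
    C ↦ AB

A->CCB, B->CB, C->AB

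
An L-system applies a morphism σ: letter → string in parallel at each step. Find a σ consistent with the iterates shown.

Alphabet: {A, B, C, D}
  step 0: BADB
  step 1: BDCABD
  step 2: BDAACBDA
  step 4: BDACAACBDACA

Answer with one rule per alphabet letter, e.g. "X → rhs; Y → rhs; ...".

A->C, B->BD, C->A, D->A

  step 1 ⇒ step 2: BDCABD ⇒ BD·A·A·C·BD·A
    A ↦ C
    B ↦ BD
    C ↦ A
    D ↦ A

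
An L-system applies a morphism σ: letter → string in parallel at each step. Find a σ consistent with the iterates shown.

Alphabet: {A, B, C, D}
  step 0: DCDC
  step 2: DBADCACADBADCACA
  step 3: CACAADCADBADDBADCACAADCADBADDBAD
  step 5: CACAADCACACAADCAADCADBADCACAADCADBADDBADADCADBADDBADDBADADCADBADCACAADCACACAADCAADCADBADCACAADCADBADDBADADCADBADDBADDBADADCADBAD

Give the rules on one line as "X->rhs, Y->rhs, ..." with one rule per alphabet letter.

  step 2 ⇒ step 3: DBADCACADBADCACA ⇒ CA·CA·AD·CA·DB·AD·DB·AD·CA·CA·AD·CA·DB·AD·DB·AD
    A ↦ AD
    B ↦ CA
    C ↦ DB
    D ↦ CA

A->AD, B->CA, C->DB, D->CA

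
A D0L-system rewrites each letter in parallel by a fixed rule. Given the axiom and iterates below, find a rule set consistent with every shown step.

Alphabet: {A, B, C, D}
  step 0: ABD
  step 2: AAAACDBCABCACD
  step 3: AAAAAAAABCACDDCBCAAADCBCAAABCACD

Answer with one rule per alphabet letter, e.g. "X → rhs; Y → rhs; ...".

A->AA, B->DC, C->BCA, D->CD

  step 2 ⇒ step 3: AAAACDBCABCACD ⇒ AA·AA·AA·AA·BCA·CD·DC·BCA·AA·DC·BCA·AA·BCA·CD
    A ↦ AA
    B ↦ DC
    C ↦ BCA
    D ↦ CD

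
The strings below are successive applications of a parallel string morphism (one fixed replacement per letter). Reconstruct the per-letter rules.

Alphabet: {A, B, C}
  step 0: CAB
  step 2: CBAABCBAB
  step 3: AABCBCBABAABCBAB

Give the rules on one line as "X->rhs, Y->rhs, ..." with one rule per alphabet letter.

  step 2 ⇒ step 3: CBAABCBAB ⇒ A·AB·CB·CB·AB·A·AB·CB·AB
    A ↦ CB
    B ↦ AB
    C ↦ A

A->CB, B->AB, C->A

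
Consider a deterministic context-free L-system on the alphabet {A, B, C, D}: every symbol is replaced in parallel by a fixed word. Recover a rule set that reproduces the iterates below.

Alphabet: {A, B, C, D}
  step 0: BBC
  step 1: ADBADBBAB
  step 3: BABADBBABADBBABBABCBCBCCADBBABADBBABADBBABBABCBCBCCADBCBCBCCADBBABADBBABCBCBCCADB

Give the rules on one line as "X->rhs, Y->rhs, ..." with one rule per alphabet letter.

A->CBC, B->ADB, C->BAB, D->BCC

  step 0 ⇒ step 1: BBC ⇒ ADB·ADB·BAB
    B ↦ ADB
    C ↦ BAB
    A ↦ CBC  (constrained at step 1)
    D ↦ BCC  (constrained at step 1)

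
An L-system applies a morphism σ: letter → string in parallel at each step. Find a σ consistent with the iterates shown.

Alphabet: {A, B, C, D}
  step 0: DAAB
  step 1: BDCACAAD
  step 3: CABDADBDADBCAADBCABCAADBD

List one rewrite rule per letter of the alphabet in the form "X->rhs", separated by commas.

A->CA, B->AD, C->B, D->BD

  step 0 ⇒ step 1: DAAB ⇒ BD·CA·CA·AD
    A ↦ CA
    B ↦ AD
    D ↦ BD
    C ↦ B  (constrained at step 1)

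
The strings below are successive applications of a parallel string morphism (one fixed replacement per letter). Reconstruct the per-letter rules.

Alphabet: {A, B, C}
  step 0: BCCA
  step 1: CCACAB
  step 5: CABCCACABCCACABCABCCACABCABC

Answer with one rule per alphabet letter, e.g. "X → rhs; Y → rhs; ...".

A->B, B->C, C->CA

  step 0 ⇒ step 1: BCCA ⇒ C·CA·CA·B
    A ↦ B
    B ↦ C
    C ↦ CA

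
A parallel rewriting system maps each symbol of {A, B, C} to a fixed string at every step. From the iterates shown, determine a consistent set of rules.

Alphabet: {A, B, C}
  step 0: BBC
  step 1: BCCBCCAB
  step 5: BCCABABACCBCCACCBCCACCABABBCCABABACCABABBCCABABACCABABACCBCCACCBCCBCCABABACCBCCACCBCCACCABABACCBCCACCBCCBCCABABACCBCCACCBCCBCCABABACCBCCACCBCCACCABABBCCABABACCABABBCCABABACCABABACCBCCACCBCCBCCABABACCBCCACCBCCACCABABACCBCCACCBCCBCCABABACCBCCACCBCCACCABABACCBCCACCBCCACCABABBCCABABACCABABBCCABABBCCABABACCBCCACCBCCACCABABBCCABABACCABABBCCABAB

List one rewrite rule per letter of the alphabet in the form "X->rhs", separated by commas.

  step 0 ⇒ step 1: BBC ⇒ BCC·BCC·AB
    B ↦ BCC
    C ↦ AB
    A ↦ ACC  (constrained at step 1)

A->ACC, B->BCC, C->AB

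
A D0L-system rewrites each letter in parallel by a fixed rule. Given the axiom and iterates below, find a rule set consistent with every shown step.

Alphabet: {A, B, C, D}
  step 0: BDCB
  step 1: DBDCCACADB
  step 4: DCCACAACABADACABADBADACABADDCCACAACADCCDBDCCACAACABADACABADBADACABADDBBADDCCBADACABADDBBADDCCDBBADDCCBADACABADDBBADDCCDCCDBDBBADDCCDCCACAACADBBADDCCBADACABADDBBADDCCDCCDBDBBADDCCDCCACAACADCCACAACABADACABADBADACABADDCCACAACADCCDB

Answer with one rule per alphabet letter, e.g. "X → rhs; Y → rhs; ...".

  step 0 ⇒ step 1: BDCB ⇒ DB·DCC·ACA·DB
    B ↦ DB
    C ↦ ACA
    D ↦ DCC
    A ↦ BAD  (constrained at step 1)

A->BAD, B->DB, C->ACA, D->DCC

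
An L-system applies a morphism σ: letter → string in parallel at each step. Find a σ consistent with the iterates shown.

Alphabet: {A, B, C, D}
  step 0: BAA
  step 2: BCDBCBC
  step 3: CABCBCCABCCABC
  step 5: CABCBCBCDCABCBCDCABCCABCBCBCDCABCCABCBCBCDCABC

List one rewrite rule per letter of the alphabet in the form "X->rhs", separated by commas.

A->D, B->CA, C->BC, D->BC

  step 2 ⇒ step 3: BCDBCBC ⇒ CA·BC·BC·CA·BC·CA·BC
    B ↦ CA
    C ↦ BC
    D ↦ BC
    A ↦ D  (constrained at step 0)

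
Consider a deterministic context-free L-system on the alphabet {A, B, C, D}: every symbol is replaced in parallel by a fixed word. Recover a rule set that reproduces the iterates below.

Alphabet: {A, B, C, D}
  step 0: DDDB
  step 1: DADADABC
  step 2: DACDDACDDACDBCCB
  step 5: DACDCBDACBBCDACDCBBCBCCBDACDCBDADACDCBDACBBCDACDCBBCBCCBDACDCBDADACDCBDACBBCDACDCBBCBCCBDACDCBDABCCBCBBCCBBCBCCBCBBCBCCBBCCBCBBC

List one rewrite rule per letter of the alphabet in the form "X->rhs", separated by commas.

A->CD, B->BC, C->CB, D->DA

  step 1 ⇒ step 2: DADADABC ⇒ DA·CD·DA·CD·DA·CD·BC·CB
    A ↦ CD
    B ↦ BC
    C ↦ CB
    D ↦ DA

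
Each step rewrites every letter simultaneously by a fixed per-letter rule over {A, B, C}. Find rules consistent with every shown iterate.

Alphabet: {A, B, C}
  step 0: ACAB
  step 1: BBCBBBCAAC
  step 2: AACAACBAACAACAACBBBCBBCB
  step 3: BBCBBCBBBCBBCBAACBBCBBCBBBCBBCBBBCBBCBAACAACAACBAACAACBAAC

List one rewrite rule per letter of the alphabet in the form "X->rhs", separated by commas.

  step 2 ⇒ step 3: AACAACBAACAACAACBBBCBBCB ⇒ BBC·BBC·B·BBC·BBC·B·AAC·BBC·BBC·B·BBC·BBC·B·BBC·BBC·B·AAC·AAC·AAC·B·AAC·AAC·B·AAC
    A ↦ BBC
    B ↦ AAC
    C ↦ B

A->BBC, B->AAC, C->B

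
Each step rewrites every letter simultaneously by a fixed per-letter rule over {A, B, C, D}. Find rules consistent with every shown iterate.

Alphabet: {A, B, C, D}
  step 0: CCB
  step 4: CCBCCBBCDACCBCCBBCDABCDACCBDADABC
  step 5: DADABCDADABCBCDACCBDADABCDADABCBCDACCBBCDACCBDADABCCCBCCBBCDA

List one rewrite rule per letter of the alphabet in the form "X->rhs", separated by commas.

  step 4 ⇒ step 5: CCBCCBBCDACCBCCBBCDABCDACCBDADABC ⇒ DA·DA·BC·DA·DA·BC·BC·DA·CC·B·DA·DA·BC·DA·DA·BC·BC·DA·CC·B·BC·DA·CC·B·DA·DA·BC·CC·B·CC·B·BC·DA
    A ↦ B
    B ↦ BC
    C ↦ DA
    D ↦ CC

A->B, B->BC, C->DA, D->CC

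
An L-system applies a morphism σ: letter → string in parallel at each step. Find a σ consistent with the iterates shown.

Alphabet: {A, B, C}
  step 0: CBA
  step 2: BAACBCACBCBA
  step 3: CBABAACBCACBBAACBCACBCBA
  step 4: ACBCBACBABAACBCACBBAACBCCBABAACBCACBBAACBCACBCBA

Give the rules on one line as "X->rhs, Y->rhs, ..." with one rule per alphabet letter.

A->BA, B->C, C->ACB

  step 3 ⇒ step 4: CBABAACBCACBBAACBCACBCBA ⇒ ACB·C·BA·C·BA·BA·ACB·C·ACB·BA·ACB·C·C·BA·BA·ACB·C·ACB·BA·ACB·C·ACB·C·BA
    A ↦ BA
    B ↦ C
    C ↦ ACB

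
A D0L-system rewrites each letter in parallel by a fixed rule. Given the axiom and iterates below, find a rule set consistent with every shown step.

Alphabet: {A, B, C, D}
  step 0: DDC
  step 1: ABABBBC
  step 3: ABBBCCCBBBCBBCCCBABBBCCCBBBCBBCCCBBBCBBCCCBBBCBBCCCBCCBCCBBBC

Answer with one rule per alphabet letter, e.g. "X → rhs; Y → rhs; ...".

  step 0 ⇒ step 1: DDC ⇒ AB·AB·BBC
    C ↦ BBC
    D ↦ AB
    A ↦ DCB  (constrained at step 1)
    B ↦ CCB  (constrained at step 1)

A->DCB, B->CCB, C->BBC, D->AB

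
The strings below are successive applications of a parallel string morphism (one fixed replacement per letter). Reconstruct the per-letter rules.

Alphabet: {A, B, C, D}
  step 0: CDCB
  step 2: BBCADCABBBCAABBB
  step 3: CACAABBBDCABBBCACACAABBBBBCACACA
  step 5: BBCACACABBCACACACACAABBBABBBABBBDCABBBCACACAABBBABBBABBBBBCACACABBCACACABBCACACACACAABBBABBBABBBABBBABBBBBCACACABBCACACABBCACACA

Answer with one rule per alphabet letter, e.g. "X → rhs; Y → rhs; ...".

A->BB, B->CA, C->AB, D->DC

  step 2 ⇒ step 3: BBCADCABBBCAABBB ⇒ CA·CA·AB·BB·DC·AB·BB·CA·CA·CA·AB·BB·BB·CA·CA·CA
    A ↦ BB
    B ↦ CA
    C ↦ AB
    D ↦ DC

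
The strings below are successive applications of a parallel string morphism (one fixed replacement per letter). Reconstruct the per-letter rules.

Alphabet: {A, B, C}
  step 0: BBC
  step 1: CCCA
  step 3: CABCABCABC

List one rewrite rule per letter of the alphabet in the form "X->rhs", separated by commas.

A->B, B->C, C->CA

  step 0 ⇒ step 1: BBC ⇒ C·C·CA
    B ↦ C
    C ↦ CA
    A ↦ B  (constrained at step 1)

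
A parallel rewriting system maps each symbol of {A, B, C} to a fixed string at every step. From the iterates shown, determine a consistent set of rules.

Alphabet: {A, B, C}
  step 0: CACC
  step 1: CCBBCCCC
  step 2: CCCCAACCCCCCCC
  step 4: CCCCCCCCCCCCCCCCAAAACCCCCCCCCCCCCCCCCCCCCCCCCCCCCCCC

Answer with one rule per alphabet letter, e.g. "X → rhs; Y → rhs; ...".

  step 1 ⇒ step 2: CCBBCCCC ⇒ CC·CC·A·A·CC·CC·CC·CC
    B ↦ A
    C ↦ CC
  step 0 ⇒ step 1: CACC ⇒ CC·BB·CC·CC
    A ↦ BB

A->BB, B->A, C->CC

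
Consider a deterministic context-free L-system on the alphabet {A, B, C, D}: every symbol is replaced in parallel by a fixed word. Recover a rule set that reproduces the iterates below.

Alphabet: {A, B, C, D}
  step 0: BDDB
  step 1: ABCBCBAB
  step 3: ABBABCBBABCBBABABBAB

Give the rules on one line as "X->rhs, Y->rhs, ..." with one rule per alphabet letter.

A->B, B->AB, C->D, D->CB

  step 0 ⇒ step 1: BDDB ⇒ AB·CB·CB·AB
    B ↦ AB
    D ↦ CB
    A ↦ B  (constrained at step 1)
    C ↦ D  (constrained at step 1)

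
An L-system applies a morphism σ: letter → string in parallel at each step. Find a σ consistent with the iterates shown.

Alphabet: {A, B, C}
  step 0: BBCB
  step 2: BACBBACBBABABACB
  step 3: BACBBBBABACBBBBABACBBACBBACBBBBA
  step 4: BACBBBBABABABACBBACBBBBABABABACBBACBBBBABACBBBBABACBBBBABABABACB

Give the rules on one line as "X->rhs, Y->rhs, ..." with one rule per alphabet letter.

A->CB, B->BA, C->BB

  step 3 ⇒ step 4: BACBBBBABACBBBBABACBBACBBACBBBBA ⇒ BA·CB·BB·BA·BA·BA·BA·CB·BA·CB·BB·BA·BA·BA·BA·CB·BA·CB·BB·BA·BA·CB·BB·BA·BA·CB·BB·BA·BA·BA·BA·CB
    A ↦ CB
    B ↦ BA
    C ↦ BB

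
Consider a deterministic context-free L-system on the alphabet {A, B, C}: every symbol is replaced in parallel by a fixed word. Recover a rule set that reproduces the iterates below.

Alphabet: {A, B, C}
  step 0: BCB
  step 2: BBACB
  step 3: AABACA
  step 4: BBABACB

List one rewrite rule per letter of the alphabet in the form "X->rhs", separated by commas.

A->B, B->A, C->AC

  step 3 ⇒ step 4: AABACA ⇒ B·B·A·B·AC·B
    A ↦ B
    B ↦ A
    C ↦ AC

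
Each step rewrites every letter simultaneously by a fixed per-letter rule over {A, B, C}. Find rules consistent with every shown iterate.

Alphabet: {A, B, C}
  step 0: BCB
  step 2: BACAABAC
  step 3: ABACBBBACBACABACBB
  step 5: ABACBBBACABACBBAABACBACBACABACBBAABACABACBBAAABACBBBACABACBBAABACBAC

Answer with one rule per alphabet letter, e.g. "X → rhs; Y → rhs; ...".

  step 2 ⇒ step 3: BACAABAC ⇒ A·BAC·BB·BAC·BAC·A·BAC·BB
    A ↦ BAC
    B ↦ A
    C ↦ BB

A->BAC, B->A, C->BB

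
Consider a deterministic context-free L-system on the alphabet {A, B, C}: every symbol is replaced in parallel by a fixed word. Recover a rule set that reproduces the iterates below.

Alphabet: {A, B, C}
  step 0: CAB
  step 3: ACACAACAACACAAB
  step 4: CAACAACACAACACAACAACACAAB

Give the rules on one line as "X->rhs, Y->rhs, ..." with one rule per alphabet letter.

A->CA, B->AB, C->A

  step 3 ⇒ step 4: ACACAACAACACAAB ⇒ CA·A·CA·A·CA·CA·A·CA·CA·A·CA·A·CA·CA·AB
    A ↦ CA
    B ↦ AB
    C ↦ A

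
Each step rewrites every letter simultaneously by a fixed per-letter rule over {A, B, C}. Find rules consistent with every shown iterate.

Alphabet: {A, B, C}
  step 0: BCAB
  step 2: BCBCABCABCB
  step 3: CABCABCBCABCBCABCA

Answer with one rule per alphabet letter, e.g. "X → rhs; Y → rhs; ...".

A->CB, B->CA, C->B

  step 2 ⇒ step 3: BCBCABCABCB ⇒ CA·B·CA·B·CB·CA·B·CB·CA·B·CA
    A ↦ CB
    B ↦ CA
    C ↦ B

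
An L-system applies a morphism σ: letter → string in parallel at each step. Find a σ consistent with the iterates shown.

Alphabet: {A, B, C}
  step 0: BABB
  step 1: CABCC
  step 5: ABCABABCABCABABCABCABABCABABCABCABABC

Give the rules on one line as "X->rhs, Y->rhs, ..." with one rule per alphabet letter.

  step 0 ⇒ step 1: BABB ⇒ C·AB·C·C
    A ↦ AB
    B ↦ C
    C ↦ AB  (constrained at step 1)

A->AB, B->C, C->AB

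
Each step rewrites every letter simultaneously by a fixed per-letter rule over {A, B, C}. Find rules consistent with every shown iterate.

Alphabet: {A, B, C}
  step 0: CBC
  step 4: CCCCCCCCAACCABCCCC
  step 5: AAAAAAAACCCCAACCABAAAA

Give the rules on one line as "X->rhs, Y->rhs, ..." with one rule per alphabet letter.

  step 4 ⇒ step 5: CCCCCCCCAACCABCCCC ⇒ A·A·A·A·A·A·A·A·CC·CC·A·A·CC·AB·A·A·A·A
    A ↦ CC
    B ↦ AB
    C ↦ A

A->CC, B->AB, C->A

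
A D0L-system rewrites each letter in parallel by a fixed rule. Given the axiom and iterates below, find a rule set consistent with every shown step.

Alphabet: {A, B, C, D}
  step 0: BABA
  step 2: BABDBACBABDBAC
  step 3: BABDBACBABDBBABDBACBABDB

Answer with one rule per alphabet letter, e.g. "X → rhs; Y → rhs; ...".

  step 2 ⇒ step 3: BABDBACBABDBAC ⇒ BA·BD·BA·C·BA·BD·B·BA·BD·BA·C·BA·BD·B
    A ↦ BD
    B ↦ BA
    C ↦ B
    D ↦ C

A->BD, B->BA, C->B, D->C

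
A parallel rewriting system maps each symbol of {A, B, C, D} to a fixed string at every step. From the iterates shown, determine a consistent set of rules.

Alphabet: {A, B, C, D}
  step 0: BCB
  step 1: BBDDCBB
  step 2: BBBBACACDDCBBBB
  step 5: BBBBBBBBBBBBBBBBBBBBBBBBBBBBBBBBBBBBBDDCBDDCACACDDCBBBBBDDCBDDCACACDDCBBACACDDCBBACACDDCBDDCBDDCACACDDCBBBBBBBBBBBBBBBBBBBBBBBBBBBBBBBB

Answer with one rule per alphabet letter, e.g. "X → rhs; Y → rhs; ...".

  step 1 ⇒ step 2: BBDDCBB ⇒ BB·BB·AC·AC·DDC·BB·BB
    B ↦ BB
    C ↦ DDC
    D ↦ AC
    A ↦ B  (constrained at step 2)

A->B, B->BB, C->DDC, D->AC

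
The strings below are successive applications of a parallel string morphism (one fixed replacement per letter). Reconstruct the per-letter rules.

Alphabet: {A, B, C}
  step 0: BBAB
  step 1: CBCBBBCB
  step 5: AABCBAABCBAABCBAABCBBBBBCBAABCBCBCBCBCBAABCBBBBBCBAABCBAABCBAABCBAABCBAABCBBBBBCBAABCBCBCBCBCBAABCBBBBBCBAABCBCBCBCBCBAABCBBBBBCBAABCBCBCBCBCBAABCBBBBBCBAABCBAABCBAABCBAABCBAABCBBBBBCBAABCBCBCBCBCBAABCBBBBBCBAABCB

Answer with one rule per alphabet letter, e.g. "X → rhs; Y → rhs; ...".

  step 0 ⇒ step 1: BBAB ⇒ CB·CB·BB·CB
    A ↦ BB
    B ↦ CB
    C ↦ AAB  (constrained at step 1)

A->BB, B->CB, C->AAB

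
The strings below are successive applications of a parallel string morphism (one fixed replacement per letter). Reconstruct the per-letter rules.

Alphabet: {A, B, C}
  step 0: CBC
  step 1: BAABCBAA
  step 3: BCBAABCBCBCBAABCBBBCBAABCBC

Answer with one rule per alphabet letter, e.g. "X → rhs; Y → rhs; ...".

  step 0 ⇒ step 1: CBC ⇒ BAA·BC·BAA
    B ↦ BC
    C ↦ BAA
    A ↦ B  (constrained at step 1)

A->B, B->BC, C->BAA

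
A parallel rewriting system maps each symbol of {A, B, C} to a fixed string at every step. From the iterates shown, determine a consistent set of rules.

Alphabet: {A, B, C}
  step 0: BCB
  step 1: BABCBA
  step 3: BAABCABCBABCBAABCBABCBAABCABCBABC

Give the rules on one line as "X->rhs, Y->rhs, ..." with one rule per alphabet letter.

  step 0 ⇒ step 1: BCB ⇒ BA·BC·BA
    B ↦ BA
    C ↦ BC
    A ↦ ABC  (constrained at step 1)

A->ABC, B->BA, C->BC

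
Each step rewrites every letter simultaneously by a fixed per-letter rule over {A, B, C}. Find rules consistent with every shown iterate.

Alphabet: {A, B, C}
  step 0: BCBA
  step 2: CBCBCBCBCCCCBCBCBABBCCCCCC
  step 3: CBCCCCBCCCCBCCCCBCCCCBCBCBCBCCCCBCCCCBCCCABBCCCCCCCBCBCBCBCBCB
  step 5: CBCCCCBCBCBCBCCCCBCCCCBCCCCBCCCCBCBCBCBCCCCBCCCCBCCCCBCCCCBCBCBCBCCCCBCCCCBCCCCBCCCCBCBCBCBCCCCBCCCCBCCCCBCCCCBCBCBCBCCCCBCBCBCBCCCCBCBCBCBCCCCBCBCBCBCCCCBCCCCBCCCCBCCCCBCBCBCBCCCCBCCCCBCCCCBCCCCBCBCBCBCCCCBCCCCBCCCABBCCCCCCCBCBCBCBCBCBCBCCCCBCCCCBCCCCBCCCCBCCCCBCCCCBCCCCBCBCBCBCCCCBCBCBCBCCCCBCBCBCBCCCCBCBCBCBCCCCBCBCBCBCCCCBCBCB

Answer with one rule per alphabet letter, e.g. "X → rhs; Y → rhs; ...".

A->ABB, B->CCC, C->CB

  step 2 ⇒ step 3: CBCBCBCBCCCCBCBCBABBCCCCCC ⇒ CB·CCC·CB·CCC·CB·CCC·CB·CCC·CB·CB·CB·CB·CCC·CB·CCC·CB·CCC·ABB·CCC·CCC·CB·CB·CB·CB·CB·CB
    A ↦ ABB
    B ↦ CCC
    C ↦ CB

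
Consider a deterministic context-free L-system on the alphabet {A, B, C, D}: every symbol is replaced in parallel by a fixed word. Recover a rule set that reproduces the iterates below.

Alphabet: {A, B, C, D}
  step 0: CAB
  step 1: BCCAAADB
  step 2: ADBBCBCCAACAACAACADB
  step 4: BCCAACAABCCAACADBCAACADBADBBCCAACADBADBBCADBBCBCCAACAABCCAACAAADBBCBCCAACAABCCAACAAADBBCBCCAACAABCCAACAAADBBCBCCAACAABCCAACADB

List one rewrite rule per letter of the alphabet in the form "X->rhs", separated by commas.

  step 1 ⇒ step 2: BCCAAADB ⇒ ADB·BC·BC·CAA·CAA·CAA·C·ADB
    A ↦ CAA
    B ↦ ADB
    C ↦ BC
    D ↦ C

A->CAA, B->ADB, C->BC, D->C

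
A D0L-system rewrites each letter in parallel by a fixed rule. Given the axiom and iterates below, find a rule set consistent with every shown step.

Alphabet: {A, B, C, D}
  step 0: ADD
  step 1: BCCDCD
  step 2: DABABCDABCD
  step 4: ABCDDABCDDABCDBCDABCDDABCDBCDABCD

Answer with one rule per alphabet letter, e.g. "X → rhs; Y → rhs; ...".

  step 1 ⇒ step 2: BCCDCD ⇒ D·AB·AB·CD·AB·CD
    B ↦ D
    C ↦ AB
    D ↦ CD
  step 0 ⇒ step 1: ADD ⇒ BC·CD·CD
    A ↦ BC

A->BC, B->D, C->AB, D->CD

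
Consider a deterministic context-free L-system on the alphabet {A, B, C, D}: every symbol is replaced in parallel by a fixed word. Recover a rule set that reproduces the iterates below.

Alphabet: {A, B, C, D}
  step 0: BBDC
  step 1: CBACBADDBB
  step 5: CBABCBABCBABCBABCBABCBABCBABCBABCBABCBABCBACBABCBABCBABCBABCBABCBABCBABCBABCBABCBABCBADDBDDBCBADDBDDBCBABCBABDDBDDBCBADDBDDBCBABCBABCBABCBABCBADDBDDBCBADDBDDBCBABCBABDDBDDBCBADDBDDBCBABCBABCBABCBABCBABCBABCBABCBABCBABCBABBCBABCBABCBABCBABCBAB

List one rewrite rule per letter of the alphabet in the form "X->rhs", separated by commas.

A->B, B->CBA, C->B, D->DDB

  step 0 ⇒ step 1: BBDC ⇒ CBA·CBA·DDB·B
    B ↦ CBA
    C ↦ B
    D ↦ DDB
    A ↦ B  (constrained at step 1)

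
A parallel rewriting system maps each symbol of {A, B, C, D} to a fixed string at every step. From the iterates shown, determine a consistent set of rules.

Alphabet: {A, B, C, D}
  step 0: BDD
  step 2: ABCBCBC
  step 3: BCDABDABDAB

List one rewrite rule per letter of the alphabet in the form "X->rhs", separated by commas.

A->BC, B->DA, C->B, D->A

  step 2 ⇒ step 3: ABCBCBC ⇒ BC·DA·B·DA·B·DA·B
    A ↦ BC
    B ↦ DA
    C ↦ B
    D ↦ A  (constrained at step 0)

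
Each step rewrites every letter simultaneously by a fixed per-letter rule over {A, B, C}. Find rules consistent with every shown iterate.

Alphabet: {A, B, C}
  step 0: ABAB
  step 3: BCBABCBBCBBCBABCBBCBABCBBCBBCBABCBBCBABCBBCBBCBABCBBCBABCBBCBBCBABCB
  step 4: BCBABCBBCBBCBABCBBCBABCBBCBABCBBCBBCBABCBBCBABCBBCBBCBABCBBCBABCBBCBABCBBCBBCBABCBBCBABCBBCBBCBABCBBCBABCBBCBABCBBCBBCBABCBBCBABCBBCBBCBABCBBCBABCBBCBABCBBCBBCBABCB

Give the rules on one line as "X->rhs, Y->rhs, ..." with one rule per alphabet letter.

  step 3 ⇒ step 4: BCBABCBBCBBCBABCBBCBABCBBCBBCBABCBBCBABCBBCBBCBABCBBCBABCBBCBBCBABCB ⇒ BCB·A·BCB·BCB·BCB·A·BCB·BCB·A·BCB·BCB·A·BCB·BCB·BCB·A·BCB·BCB·A·BCB·BCB·BCB·A·BCB·BCB·A·BCB·BCB·A·BCB·BCB·BCB·A·BCB·BCB·A·BCB·BCB·BCB·A·BCB·BCB·A·BCB·BCB·A·BCB·BCB·BCB·A·BCB·BCB·A·BCB·BCB·BCB·A·BCB·BCB·A·BCB·BCB·A·BCB·BCB·BCB·A·BCB
    A ↦ BCB
    B ↦ BCB
    C ↦ A

A->BCB, B->BCB, C->A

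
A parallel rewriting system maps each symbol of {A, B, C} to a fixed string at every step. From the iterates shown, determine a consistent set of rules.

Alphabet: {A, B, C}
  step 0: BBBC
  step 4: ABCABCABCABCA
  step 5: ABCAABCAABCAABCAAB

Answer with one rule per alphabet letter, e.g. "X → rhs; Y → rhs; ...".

A->AB, B->C, C->A

  step 4 ⇒ step 5: ABCABCABCABCA ⇒ AB·C·A·AB·C·A·AB·C·A·AB·C·A·AB
    A ↦ AB
    B ↦ C
    C ↦ A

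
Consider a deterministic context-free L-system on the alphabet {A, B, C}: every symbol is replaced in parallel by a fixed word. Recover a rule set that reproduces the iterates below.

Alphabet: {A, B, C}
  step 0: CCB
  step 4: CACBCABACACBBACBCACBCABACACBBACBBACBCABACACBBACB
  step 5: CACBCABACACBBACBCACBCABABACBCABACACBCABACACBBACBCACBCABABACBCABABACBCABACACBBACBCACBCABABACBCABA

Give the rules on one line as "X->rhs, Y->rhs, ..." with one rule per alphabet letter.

  step 4 ⇒ step 5: CACBCABACACBBACBCACBCABACACBBACBBACBCABACACBBACB ⇒ CA·CB·CA·BA·CA·CB·BA·CB·CA·CB·CA·BA·BA·CB·CA·BA·CA·CB·CA·BA·CA·CB·BA·CB·CA·CB·CA·BA·BA·CB·CA·BA·BA·CB·CA·BA·CA·CB·BA·CB·CA·CB·CA·BA·BA·CB·CA·BA
    A ↦ CB
    B ↦ BA
    C ↦ CA

A->CB, B->BA, C->CA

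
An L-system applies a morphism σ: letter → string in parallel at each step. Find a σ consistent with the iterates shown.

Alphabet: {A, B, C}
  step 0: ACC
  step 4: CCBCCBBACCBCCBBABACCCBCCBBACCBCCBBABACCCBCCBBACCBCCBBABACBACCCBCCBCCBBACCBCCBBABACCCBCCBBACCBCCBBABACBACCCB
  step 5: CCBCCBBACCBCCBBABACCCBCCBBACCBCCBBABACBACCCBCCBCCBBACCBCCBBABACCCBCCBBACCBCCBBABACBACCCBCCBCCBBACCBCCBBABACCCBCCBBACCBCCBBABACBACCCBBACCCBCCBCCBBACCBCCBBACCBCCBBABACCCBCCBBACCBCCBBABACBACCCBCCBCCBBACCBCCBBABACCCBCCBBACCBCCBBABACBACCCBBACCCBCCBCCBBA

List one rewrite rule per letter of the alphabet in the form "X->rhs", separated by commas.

  step 4 ⇒ step 5: CCBCCBBACCBCCBBABACCCBCCBBACCBCCBBABACCCBCCBBACCBCCBBABACBACCCBCCBCCBBACCBCCBBABACCCBCCBBACCBCCBBABACBACCCB ⇒ CCB·CCB·BA·CCB·CCB·BA·BA·C·CCB·CCB·BA·CCB·CCB·BA·BA·C·BA·C·CCB·CCB·CCB·BA·CCB·CCB·BA·BA·C·CCB·CCB·BA·CCB·CCB·BA·BA·C·BA·C·CCB·CCB·CCB·BA·CCB·CCB·BA·BA·C·CCB·CCB·BA·CCB·CCB·BA·BA·C·BA·C·CCB·BA·C·CCB·CCB·CCB·BA·CCB·CCB·BA·CCB·CCB·BA·BA·C·CCB·CCB·BA·CCB·CCB·BA·BA·C·BA·C·CCB·CCB·CCB·BA·CCB·CCB·BA·BA·C·CCB·CCB·BA·CCB·CCB·BA·BA·C·BA·C·CCB·BA·C·CCB·CCB·CCB·BA
    A ↦ C
    B ↦ BA
    C ↦ CCB

A->C, B->BA, C->CCB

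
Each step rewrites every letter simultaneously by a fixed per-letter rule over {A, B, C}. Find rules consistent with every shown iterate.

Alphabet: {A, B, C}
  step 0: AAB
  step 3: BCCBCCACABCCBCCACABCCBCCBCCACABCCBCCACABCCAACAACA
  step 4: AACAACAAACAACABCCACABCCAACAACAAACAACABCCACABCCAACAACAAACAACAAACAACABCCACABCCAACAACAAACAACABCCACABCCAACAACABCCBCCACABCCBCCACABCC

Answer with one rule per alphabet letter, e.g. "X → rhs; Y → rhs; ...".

  step 3 ⇒ step 4: BCCBCCACABCCBCCACABCCBCCBCCACABCCBCCACABCCAACAACA ⇒ A·ACA·ACA·A·ACA·ACA·BCC·ACA·BCC·A·ACA·ACA·A·ACA·ACA·BCC·ACA·BCC·A·ACA·ACA·A·ACA·ACA·A·ACA·ACA·BCC·ACA·BCC·A·ACA·ACA·A·ACA·ACA·BCC·ACA·BCC·A·ACA·ACA·BCC·BCC·ACA·BCC·BCC·ACA·BCC
    A ↦ BCC
    B ↦ A
    C ↦ ACA

A->BCC, B->A, C->ACA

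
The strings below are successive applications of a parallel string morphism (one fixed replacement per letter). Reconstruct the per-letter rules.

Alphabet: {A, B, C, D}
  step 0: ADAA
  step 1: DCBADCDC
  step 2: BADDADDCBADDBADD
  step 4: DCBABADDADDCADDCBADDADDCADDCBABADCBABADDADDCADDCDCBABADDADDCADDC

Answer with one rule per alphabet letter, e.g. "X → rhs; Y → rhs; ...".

A->DC, B->AD, C->DD, D->BA

  step 1 ⇒ step 2: DCBADCDC ⇒ BA·DD·AD·DC·BA·DD·BA·DD
    A ↦ DC
    B ↦ AD
    C ↦ DD
    D ↦ BA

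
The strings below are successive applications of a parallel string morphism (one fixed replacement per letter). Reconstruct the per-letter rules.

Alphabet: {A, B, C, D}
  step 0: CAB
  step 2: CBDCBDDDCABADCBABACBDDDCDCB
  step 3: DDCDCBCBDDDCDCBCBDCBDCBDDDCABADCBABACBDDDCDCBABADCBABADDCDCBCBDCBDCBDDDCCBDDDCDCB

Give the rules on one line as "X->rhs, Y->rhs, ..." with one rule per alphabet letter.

  step 2 ⇒ step 3: CBDCBDDDCABADCBABACBDDDCDCB ⇒ DDC·DCB·CBD·DDC·DCB·CBD·CBD·CBD·DDC·ABA·DCB·ABA·CBD·DDC·DCB·ABA·DCB·ABA·DDC·DCB·CBD·CBD·CBD·DDC·CBD·DDC·DCB
    A ↦ ABA
    B ↦ DCB
    C ↦ DDC
    D ↦ CBD

A->ABA, B->DCB, C->DDC, D->CBD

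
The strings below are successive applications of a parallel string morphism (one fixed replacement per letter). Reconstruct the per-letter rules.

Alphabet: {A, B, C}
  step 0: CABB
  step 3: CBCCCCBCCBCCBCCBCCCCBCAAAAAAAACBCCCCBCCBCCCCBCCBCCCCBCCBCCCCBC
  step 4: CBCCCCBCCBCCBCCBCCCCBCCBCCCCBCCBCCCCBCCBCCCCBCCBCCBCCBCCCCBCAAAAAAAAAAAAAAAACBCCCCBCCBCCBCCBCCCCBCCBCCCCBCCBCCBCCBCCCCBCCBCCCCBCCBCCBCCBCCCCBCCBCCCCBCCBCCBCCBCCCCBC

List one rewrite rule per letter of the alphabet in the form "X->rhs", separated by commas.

  step 3 ⇒ step 4: CBCCCCBCCBCCBCCBCCCCBCAAAAAAAACBCCCCBCCBCCCCBCCBCCCCBCCBCCCCBC ⇒ CBC·CC·CBC·CBC·CBC·CBC·CC·CBC·CBC·CC·CBC·CBC·CC·CBC·CBC·CC·CBC·CBC·CBC·CBC·CC·CBC·AA·AA·AA·AA·AA·AA·AA·AA·CBC·CC·CBC·CBC·CBC·CBC·CC·CBC·CBC·CC·CBC·CBC·CBC·CBC·CC·CBC·CBC·CC·CBC·CBC·CBC·CBC·CC·CBC·CBC·CC·CBC·CBC·CBC·CBC·CC·CBC
    A ↦ AA
    B ↦ CC
    C ↦ CBC

A->AA, B->CC, C->CBC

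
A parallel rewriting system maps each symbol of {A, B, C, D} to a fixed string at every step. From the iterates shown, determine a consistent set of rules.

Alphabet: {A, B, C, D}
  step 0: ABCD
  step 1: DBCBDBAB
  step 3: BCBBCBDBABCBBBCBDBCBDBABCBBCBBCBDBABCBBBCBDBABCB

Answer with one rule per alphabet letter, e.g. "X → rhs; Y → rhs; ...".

A->D, B->BCB, C->DBA, D->B

  step 0 ⇒ step 1: ABCD ⇒ D·BCB·DBA·B
    A ↦ D
    B ↦ BCB
    C ↦ DBA
    D ↦ B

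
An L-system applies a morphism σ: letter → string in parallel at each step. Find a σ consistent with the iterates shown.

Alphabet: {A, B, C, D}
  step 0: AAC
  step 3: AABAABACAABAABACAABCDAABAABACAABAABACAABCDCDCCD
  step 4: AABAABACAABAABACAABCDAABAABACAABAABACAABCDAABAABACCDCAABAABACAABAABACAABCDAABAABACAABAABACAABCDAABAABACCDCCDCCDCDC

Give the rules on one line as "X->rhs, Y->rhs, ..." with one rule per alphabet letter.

  step 3 ⇒ step 4: AABAABACAABAABACAABCDAABAABACAABAABACAABCDCDCCD ⇒ AAB·AAB·AC·AAB·AAB·AC·AAB·CD·AAB·AAB·AC·AAB·AAB·AC·AAB·CD·AAB·AAB·AC·CD·C·AAB·AAB·AC·AAB·AAB·AC·AAB·CD·AAB·AAB·AC·AAB·AAB·AC·AAB·CD·AAB·AAB·AC·CD·C·CD·C·CD·CD·C
    A ↦ AAB
    B ↦ AC
    C ↦ CD
    D ↦ C

A->AAB, B->AC, C->CD, D->C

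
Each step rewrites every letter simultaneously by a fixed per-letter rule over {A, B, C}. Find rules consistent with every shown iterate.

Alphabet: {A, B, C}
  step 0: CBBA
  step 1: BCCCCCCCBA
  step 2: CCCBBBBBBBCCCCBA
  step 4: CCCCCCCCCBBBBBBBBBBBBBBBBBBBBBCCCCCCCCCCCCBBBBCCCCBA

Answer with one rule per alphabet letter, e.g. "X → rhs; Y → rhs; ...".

  step 1 ⇒ step 2: BCCCCCCCBA ⇒ CCC·B·B·B·B·B·B·B·CCC·CBA
    A ↦ CBA
    B ↦ CCC
    C ↦ B

A->CBA, B->CCC, C->B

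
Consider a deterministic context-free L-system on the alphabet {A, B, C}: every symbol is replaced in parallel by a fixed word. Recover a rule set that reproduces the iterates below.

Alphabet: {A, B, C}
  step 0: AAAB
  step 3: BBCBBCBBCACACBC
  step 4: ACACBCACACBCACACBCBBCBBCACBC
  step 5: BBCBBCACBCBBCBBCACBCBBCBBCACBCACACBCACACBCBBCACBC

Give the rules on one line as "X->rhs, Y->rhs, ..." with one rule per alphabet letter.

  step 4 ⇒ step 5: ACACBCACACBCACACBCBBCBBCACBC ⇒ B·BC·B·BC·AC·BC·B·BC·B·BC·AC·BC·B·BC·B·BC·AC·BC·AC·AC·BC·AC·AC·BC·B·BC·AC·BC
    A ↦ B
    B ↦ AC
    C ↦ BC

A->B, B->AC, C->BC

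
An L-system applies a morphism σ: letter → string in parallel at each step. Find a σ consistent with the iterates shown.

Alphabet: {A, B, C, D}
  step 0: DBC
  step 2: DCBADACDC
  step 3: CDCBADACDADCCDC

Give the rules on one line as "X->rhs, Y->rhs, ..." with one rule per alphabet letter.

A->DA, B->BA, C->DC, D->C

  step 2 ⇒ step 3: DCBADACDC ⇒ C·DC·BA·DA·C·DA·DC·C·DC
    A ↦ DA
    B ↦ BA
    C ↦ DC
    D ↦ C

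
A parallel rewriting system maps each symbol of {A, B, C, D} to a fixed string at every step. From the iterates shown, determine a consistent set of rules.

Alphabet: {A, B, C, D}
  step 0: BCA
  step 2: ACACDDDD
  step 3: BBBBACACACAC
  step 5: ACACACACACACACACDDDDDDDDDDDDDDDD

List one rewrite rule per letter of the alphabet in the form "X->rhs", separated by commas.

A->B, B->DD, C->B, D->AC

  step 2 ⇒ step 3: ACACDDDD ⇒ B·B·B·B·AC·AC·AC·AC
    A ↦ B
    C ↦ B
    D ↦ AC
    B ↦ DD  (constrained at step 0)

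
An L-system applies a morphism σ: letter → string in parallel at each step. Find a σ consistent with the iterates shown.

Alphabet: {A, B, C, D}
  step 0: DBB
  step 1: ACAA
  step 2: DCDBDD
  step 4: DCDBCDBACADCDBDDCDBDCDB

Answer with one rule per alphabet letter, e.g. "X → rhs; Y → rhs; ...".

  step 1 ⇒ step 2: ACAA ⇒ D·CDB·D·D
    A ↦ D
    C ↦ CDB
  step 0 ⇒ step 1: DBB ⇒ AC·A·A
    B ↦ A
  step 0 ⇒ step 1: DBB ⇒ AC·A·A
    D ↦ AC

A->D, B->A, C->CDB, D->AC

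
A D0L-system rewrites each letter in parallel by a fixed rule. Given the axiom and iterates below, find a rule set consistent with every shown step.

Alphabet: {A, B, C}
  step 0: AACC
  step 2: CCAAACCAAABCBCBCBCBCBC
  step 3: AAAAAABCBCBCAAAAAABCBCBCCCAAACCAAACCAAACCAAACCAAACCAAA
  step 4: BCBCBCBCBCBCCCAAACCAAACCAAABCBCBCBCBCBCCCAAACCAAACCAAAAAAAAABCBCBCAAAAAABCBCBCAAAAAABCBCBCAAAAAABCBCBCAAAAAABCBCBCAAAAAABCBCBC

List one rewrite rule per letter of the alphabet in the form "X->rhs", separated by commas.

  step 3 ⇒ step 4: AAAAAABCBCBCAAAAAABCBCBCCCAAACCAAACCAAACCAAACCAAACCAAA ⇒ BC·BC·BC·BC·BC·BC·CC·AAA·CC·AAA·CC·AAA·BC·BC·BC·BC·BC·BC·CC·AAA·CC·AAA·CC·AAA·AAA·AAA·BC·BC·BC·AAA·AAA·BC·BC·BC·AAA·AAA·BC·BC·BC·AAA·AAA·BC·BC·BC·AAA·AAA·BC·BC·BC·AAA·AAA·BC·BC·BC
    A ↦ BC
    B ↦ CC
    C ↦ AAA

A->BC, B->CC, C->AAA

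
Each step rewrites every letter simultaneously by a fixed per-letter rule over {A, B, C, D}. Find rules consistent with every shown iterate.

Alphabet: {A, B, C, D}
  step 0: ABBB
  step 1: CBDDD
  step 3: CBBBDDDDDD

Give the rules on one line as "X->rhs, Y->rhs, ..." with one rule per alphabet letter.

  step 0 ⇒ step 1: ABBB ⇒ CB·D·D·D
    A ↦ CB
    B ↦ D
    C ↦ A  (constrained at step 1)
    D ↦ BB  (constrained at step 1)

A->CB, B->D, C->A, D->BB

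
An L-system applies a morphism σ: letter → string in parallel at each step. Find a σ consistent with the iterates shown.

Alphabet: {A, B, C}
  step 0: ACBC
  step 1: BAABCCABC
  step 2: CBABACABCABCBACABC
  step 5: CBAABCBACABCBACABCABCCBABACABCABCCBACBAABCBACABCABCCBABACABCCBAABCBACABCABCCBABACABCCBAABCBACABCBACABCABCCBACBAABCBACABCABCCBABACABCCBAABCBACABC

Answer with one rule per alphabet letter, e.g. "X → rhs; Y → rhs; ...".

A->BA, B->C, C->ABC

  step 1 ⇒ step 2: BAABCCABC ⇒ C·BA·BA·C·ABC·ABC·BA·C·ABC
    A ↦ BA
    B ↦ C
    C ↦ ABC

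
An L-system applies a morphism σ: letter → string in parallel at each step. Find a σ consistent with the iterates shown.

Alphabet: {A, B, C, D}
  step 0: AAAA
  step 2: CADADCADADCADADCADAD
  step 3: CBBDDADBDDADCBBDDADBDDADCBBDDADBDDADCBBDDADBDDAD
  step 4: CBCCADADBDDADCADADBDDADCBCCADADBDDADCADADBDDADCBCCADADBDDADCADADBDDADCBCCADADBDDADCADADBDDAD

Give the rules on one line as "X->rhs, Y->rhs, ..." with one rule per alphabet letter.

A->BDD, B->C, C->CB, D->AD

  step 3 ⇒ step 4: CBBDDADBDDADCBBDDADBDDADCBBDDADBDDADCBBDDADBDDAD ⇒ CB·C·C·AD·AD·BDD·AD·C·AD·AD·BDD·AD·CB·C·C·AD·AD·BDD·AD·C·AD·AD·BDD·AD·CB·C·C·AD·AD·BDD·AD·C·AD·AD·BDD·AD·CB·C·C·AD·AD·BDD·AD·C·AD·AD·BDD·AD
    A ↦ BDD
    B ↦ C
    C ↦ CB
    D ↦ AD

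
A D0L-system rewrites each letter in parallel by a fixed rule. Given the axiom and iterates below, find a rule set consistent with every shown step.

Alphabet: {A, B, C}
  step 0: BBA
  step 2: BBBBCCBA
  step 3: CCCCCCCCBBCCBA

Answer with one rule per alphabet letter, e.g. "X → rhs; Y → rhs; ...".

  step 2 ⇒ step 3: BBBBCCBA ⇒ CC·CC·CC·CC·B·B·CC·BA
    A ↦ BA
    B ↦ CC
    C ↦ B

A->BA, B->CC, C->B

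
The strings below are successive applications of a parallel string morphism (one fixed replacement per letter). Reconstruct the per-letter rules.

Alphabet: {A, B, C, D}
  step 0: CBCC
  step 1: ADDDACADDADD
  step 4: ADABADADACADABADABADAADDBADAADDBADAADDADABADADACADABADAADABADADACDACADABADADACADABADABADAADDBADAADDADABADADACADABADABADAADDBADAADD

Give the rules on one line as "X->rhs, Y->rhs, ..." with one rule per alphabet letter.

A->ADA, B->DAC, C->ADD, D->B

  step 0 ⇒ step 1: CBCC ⇒ ADD·DAC·ADD·ADD
    B ↦ DAC
    C ↦ ADD
    A ↦ ADA  (constrained at step 1)
    D ↦ B  (constrained at step 1)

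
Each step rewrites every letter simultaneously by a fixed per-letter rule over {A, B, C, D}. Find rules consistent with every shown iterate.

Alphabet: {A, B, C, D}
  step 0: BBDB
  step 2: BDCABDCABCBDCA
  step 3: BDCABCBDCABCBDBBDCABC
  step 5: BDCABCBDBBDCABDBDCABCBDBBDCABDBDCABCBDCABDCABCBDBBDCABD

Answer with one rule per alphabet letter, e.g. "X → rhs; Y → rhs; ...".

  step 2 ⇒ step 3: BDCABDCABCBDCA ⇒ BD·CA·B·C·BD·CA·B·C·BD·B·BD·CA·B·C
    A ↦ C
    B ↦ BD
    C ↦ B
    D ↦ CA

A->C, B->BD, C->B, D->CA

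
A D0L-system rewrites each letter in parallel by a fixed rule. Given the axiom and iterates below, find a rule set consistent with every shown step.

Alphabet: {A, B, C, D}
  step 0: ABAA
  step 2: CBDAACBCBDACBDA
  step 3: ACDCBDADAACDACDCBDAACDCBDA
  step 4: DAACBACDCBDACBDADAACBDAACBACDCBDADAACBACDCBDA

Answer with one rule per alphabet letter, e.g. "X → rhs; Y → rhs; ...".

A->DA, B->CD, C->A, D->CB

  step 3 ⇒ step 4: ACDCBDADAACDACDCBDAACDCBDA ⇒ DA·A·CB·A·CD·CB·DA·CB·DA·DA·A·CB·DA·A·CB·A·CD·CB·DA·DA·A·CB·A·CD·CB·DA
    A ↦ DA
    B ↦ CD
    C ↦ A
    D ↦ CB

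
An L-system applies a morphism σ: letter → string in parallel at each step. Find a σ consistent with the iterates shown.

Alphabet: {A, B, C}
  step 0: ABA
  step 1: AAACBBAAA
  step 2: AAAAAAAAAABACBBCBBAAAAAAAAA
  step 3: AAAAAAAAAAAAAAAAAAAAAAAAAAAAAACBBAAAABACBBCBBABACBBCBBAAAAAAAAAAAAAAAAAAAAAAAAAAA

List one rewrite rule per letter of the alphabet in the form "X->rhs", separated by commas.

  step 2 ⇒ step 3: AAAAAAAAAABACBBCBBAAAAAAAAA ⇒ AAA·AAA·AAA·AAA·AAA·AAA·AAA·AAA·AAA·AAA·CBB·AAA·ABA·CBB·CBB·ABA·CBB·CBB·AAA·AAA·AAA·AAA·AAA·AAA·AAA·AAA·AAA
    A ↦ AAA
    B ↦ CBB
    C ↦ ABA

A->AAA, B->CBB, C->ABA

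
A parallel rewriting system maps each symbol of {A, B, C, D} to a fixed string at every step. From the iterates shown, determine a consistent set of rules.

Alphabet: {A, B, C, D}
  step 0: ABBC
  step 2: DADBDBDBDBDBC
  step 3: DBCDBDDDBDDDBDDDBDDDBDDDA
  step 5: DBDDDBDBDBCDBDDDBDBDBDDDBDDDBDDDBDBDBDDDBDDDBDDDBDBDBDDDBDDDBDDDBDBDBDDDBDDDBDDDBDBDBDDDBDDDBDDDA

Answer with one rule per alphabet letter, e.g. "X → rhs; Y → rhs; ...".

A->C, B->DD, C->DA, D->DB

  step 2 ⇒ step 3: DADBDBDBDBDBC ⇒ DB·C·DB·DD·DB·DD·DB·DD·DB·DD·DB·DD·DA
    A ↦ C
    B ↦ DD
    C ↦ DA
    D ↦ DB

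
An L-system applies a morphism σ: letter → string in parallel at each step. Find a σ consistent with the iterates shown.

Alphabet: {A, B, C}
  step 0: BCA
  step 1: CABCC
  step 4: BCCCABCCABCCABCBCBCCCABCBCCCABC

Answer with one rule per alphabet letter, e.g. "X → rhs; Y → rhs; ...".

A->C, B->CA, C->BC

  step 0 ⇒ step 1: BCA ⇒ CA·BC·C
    A ↦ C
    B ↦ CA
    C ↦ BC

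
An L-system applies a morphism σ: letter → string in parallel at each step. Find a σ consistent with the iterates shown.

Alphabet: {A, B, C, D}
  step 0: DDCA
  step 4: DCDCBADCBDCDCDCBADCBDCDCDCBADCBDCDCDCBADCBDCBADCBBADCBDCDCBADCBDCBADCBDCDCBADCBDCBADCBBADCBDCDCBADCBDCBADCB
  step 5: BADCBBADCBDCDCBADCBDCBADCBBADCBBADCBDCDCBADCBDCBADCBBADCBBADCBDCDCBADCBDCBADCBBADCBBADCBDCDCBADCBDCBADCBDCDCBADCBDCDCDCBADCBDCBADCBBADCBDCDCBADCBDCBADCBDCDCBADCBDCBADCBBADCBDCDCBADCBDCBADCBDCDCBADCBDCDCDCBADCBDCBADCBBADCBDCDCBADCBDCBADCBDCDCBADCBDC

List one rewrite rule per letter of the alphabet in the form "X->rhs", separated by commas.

  step 4 ⇒ step 5: DCDCBADCBDCDCDCBADCBDCDCDCBADCBDCDCDCBADCBDCBADCBBADCBDCDCBADCBDCBADCBDCDCBADCBDCBADCBBADCBDCDCBADCBDCBADCB ⇒ BA·DCB·BA·DCB·DC·DC·BA·DCB·DC·BA·DCB·BA·DCB·BA·DCB·DC·DC·BA·DCB·DC·BA·DCB·BA·DCB·BA·DCB·DC·DC·BA·DCB·DC·BA·DCB·BA·DCB·BA·DCB·DC·DC·BA·DCB·DC·BA·DCB·DC·DC·BA·DCB·DC·DC·DC·BA·DCB·DC·BA·DCB·BA·DCB·DC·DC·BA·DCB·DC·BA·DCB·DC·DC·BA·DCB·DC·BA·DCB·BA·DCB·DC·DC·BA·DCB·DC·BA·DCB·DC·DC·BA·DCB·DC·DC·DC·BA·DCB·DC·BA·DCB·BA·DCB·DC·DC·BA·DCB·DC·BA·DCB·DC·DC·BA·DCB·DC
    A ↦ DC
    B ↦ DC
    C ↦ DCB
    D ↦ BA

A->DC, B->DC, C->DCB, D->BA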